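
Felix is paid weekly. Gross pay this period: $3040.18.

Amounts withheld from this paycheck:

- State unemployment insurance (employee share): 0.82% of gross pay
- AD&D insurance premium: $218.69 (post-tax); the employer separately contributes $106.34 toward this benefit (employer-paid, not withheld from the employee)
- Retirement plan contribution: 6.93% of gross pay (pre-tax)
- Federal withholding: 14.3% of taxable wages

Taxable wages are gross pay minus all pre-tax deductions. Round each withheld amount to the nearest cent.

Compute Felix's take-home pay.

$2181.26

Retirement plan contribution: $3040.18 × 0.0693 = $210.68
Taxable wages = $3040.18 − $210.68 = $2829.50
Federal withholding: $2829.50 × 0.143 = $404.62
State unemployment insurance (employee share): $3040.18 × 0.0082 = $24.93
AD&D insurance premium: $218.69
(Employer's $106.34 toward AD&D insurance premium is not withheld from the employee.)
Total deductions = $210.68 + $404.62 + $24.93 + $218.69 = $858.92
Net pay = $3040.18 − $858.92 = $2181.26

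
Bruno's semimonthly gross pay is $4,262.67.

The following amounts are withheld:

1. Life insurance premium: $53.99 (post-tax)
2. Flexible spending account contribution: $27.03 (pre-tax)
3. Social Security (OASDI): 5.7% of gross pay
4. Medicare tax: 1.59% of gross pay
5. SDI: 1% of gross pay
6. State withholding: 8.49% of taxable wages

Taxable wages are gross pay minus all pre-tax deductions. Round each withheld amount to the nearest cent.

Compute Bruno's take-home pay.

$3,468.66

Flexible spending account contribution: $27.03
Taxable wages = $4,262.67 − $27.03 = $4,235.64
State withholding: $4,235.64 × 0.0849 = $359.61
SDI: $4,262.67 × 0.01 = $42.63
Medicare tax: $4,262.67 × 0.0159 = $67.78
Social Security (OASDI): $4,262.67 × 0.057 = $242.97
Life insurance premium: $53.99
Total deductions = $27.03 + $359.61 + $42.63 + $67.78 + $242.97 + $53.99 = $794.01
Net pay = $4,262.67 − $794.01 = $3,468.66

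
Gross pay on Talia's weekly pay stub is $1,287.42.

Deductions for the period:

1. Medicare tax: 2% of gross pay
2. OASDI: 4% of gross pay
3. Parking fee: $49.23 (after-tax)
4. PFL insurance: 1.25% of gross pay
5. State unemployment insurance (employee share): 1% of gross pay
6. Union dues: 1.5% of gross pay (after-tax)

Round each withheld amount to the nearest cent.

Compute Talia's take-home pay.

$1,112.67

State unemployment insurance (employee share): $1,287.42 × 0.01 = $12.87
OASDI: $1,287.42 × 0.04 = $51.50
Medicare tax: $1,287.42 × 0.02 = $25.75
PFL insurance: $1,287.42 × 0.0125 = $16.09
Parking fee: $49.23
Union dues: $1,287.42 × 0.015 = $19.31
Total deductions = $12.87 + $51.50 + $25.75 + $16.09 + $49.23 + $19.31 = $174.75
Net pay = $1,287.42 − $174.75 = $1,112.67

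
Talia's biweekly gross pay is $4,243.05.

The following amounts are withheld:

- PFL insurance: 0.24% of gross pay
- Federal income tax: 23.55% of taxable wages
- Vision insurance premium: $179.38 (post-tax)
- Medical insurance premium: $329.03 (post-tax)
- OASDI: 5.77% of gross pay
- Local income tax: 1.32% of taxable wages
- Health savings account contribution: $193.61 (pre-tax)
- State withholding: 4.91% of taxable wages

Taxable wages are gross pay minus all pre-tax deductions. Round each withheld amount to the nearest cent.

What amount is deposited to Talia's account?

$2,080.11

Health savings account contribution: $193.61
Taxable wages = $4,243.05 − $193.61 = $4,049.44
State withholding: $4,049.44 × 0.0491 = $198.83
Federal income tax: $4,049.44 × 0.2355 = $953.64
Local income tax: $4,049.44 × 0.0132 = $53.45
OASDI: $4,243.05 × 0.0577 = $244.82
PFL insurance: $4,243.05 × 0.0024 = $10.18
Medical insurance premium: $329.03
Vision insurance premium: $179.38
Total deductions = $193.61 + $198.83 + $953.64 + $53.45 + $244.82 + $10.18 + $329.03 + $179.38 = $2,162.94
Net pay = $4,243.05 − $2,162.94 = $2,080.11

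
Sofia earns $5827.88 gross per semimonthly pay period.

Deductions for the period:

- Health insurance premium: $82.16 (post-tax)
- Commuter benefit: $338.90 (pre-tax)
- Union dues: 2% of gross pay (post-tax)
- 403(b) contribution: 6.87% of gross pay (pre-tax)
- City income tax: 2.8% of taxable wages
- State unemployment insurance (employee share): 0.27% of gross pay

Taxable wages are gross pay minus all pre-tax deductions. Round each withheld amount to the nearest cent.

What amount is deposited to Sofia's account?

Commuter benefit: $338.90
403(b) contribution: $5827.88 × 0.0687 = $400.38
Pre-tax total = $338.90 + $400.38 = $739.28
Taxable wages = $5827.88 − $739.28 = $5088.60
City income tax: $5088.60 × 0.028 = $142.48
State unemployment insurance (employee share): $5827.88 × 0.0027 = $15.74
Union dues: $5827.88 × 0.02 = $116.56
Health insurance premium: $82.16
Total deductions = $338.90 + $400.38 + $142.48 + $15.74 + $116.56 + $82.16 = $1096.22
Net pay = $5827.88 − $1096.22 = $4731.66

$4731.66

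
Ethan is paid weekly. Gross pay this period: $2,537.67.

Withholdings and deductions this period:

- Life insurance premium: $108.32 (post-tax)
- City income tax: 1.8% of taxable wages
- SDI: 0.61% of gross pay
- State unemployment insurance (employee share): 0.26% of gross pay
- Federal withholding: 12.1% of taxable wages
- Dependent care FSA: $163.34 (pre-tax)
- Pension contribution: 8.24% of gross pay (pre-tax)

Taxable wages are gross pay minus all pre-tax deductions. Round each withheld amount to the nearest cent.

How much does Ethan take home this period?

$1,733.87

Pension contribution: $2,537.67 × 0.0824 = $209.10
Dependent care FSA: $163.34
Pre-tax total = $209.10 + $163.34 = $372.44
Taxable wages = $2,537.67 − $372.44 = $2,165.23
City income tax: $2,165.23 × 0.018 = $38.97
Federal withholding: $2,165.23 × 0.121 = $261.99
State unemployment insurance (employee share): $2,537.67 × 0.0026 = $6.60
SDI: $2,537.67 × 0.0061 = $15.48
Life insurance premium: $108.32
Total deductions = $209.10 + $163.34 + $38.97 + $261.99 + $6.60 + $15.48 + $108.32 = $803.80
Net pay = $2,537.67 − $803.80 = $1,733.87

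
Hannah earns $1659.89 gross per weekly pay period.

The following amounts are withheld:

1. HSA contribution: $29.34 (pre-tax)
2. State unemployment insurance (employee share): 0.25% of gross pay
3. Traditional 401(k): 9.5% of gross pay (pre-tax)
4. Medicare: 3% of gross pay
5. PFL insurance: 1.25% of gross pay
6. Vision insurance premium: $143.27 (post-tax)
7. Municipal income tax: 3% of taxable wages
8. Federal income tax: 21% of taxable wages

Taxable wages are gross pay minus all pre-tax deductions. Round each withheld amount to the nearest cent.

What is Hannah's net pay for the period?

$901.40

Traditional 401(k): $1659.89 × 0.095 = $157.69
HSA contribution: $29.34
Pre-tax total = $157.69 + $29.34 = $187.03
Taxable wages = $1659.89 − $187.03 = $1472.86
Federal income tax: $1472.86 × 0.21 = $309.30
Municipal income tax: $1472.86 × 0.03 = $44.19
PFL insurance: $1659.89 × 0.0125 = $20.75
Medicare: $1659.89 × 0.03 = $49.80
State unemployment insurance (employee share): $1659.89 × 0.0025 = $4.15
Vision insurance premium: $143.27
Total deductions = $157.69 + $29.34 + $309.30 + $44.19 + $20.75 + $49.80 + $4.15 + $143.27 = $758.49
Net pay = $1659.89 − $758.49 = $901.40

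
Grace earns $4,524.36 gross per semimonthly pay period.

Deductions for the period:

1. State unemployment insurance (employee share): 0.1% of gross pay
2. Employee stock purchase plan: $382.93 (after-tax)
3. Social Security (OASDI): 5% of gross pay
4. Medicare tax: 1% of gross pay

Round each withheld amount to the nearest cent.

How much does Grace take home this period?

Social Security (OASDI): $4,524.36 × 0.05 = $226.22
Medicare tax: $4,524.36 × 0.01 = $45.24
State unemployment insurance (employee share): $4,524.36 × 0.001 = $4.52
Employee stock purchase plan: $382.93
Total deductions = $226.22 + $45.24 + $4.52 + $382.93 = $658.91
Net pay = $4,524.36 − $658.91 = $3,865.45

$3,865.45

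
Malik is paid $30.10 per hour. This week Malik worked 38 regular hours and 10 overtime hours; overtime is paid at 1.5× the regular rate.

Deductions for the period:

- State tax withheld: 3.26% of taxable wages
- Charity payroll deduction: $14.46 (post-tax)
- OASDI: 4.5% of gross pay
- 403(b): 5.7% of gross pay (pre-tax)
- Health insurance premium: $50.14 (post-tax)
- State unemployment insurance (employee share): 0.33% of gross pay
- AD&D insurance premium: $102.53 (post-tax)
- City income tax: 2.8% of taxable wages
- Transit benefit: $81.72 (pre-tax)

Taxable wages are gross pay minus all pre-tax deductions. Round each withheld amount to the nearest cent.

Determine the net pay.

$1,092.26

Regular pay: 38 × $30.10 = $1,143.80
Overtime pay: 10 × $30.10 × 1.5 = $451.50
Gross pay = $1,143.80 + $451.50 = $1,595.30
403(b): $1,595.30 × 0.057 = $90.93
Transit benefit: $81.72
Pre-tax total = $90.93 + $81.72 = $172.65
Taxable wages = $1,595.30 − $172.65 = $1,422.65
City income tax: $1,422.65 × 0.028 = $39.83
State tax withheld: $1,422.65 × 0.0326 = $46.38
OASDI: $1,595.30 × 0.045 = $71.79
State unemployment insurance (employee share): $1,595.30 × 0.0033 = $5.26
AD&D insurance premium: $102.53
Health insurance premium: $50.14
Charity payroll deduction: $14.46
Total deductions = $90.93 + $81.72 + $39.83 + $46.38 + $71.79 + $5.26 + $102.53 + $50.14 + $14.46 = $503.04
Net pay = $1,595.30 − $503.04 = $1,092.26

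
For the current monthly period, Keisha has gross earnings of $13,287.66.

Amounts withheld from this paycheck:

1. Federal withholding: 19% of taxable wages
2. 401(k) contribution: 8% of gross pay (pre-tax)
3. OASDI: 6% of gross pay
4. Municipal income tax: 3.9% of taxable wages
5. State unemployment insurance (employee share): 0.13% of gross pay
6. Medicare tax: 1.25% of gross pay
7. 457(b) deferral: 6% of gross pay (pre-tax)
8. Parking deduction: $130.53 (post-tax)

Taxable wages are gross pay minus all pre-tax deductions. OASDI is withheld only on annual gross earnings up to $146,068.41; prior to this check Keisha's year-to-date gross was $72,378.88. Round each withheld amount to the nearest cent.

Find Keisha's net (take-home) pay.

401(k) contribution: $13,287.66 × 0.08 = $1,063.01
457(b) deferral: $13,287.66 × 0.06 = $797.26
Pre-tax total = $1,063.01 + $797.26 = $1,860.27
Taxable wages = $13,287.66 − $1,860.27 = $11,427.39
Municipal income tax: $11,427.39 × 0.039 = $445.67
Federal withholding: $11,427.39 × 0.19 = $2,171.20
State unemployment insurance (employee share): $13,287.66 × 0.0013 = $17.27
Medicare tax: $13,287.66 × 0.0125 = $166.10
OASDI: cap not yet reached, full $13,287.66 is subject → $13,287.66 × 0.06 = $797.26
Parking deduction: $130.53
Total deductions = $1,063.01 + $797.26 + $445.67 + $2,171.20 + $17.27 + $166.10 + $797.26 + $130.53 = $5,588.30
Net pay = $13,287.66 − $5,588.30 = $7,699.36

$7,699.36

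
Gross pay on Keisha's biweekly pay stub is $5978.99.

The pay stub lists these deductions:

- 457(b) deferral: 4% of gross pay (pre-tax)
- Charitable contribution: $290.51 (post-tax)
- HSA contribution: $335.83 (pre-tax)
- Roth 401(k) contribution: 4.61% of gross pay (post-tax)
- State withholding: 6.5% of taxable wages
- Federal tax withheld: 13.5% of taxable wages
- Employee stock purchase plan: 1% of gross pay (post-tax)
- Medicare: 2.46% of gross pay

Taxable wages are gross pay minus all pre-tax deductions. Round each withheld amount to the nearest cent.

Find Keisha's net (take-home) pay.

HSA contribution: $335.83
457(b) deferral: $5978.99 × 0.04 = $239.16
Pre-tax total = $335.83 + $239.16 = $574.99
Taxable wages = $5978.99 − $574.99 = $5404.00
State withholding: $5404.00 × 0.065 = $351.26
Federal tax withheld: $5404.00 × 0.135 = $729.54
Medicare: $5978.99 × 0.0246 = $147.08
Employee stock purchase plan: $5978.99 × 0.01 = $59.79
Roth 401(k) contribution: $5978.99 × 0.0461 = $275.63
Charitable contribution: $290.51
Total deductions = $335.83 + $239.16 + $351.26 + $729.54 + $147.08 + $59.79 + $275.63 + $290.51 = $2428.80
Net pay = $5978.99 − $2428.80 = $3550.19

$3550.19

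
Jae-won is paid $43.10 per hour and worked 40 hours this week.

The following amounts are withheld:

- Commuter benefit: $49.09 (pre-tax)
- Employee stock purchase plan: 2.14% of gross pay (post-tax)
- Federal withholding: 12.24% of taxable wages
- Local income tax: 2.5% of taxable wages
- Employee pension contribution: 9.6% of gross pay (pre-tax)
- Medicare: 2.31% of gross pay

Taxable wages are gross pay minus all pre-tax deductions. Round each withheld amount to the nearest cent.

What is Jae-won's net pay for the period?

$1210.21

Gross pay: 40 × $43.10 = $1724.00
Employee pension contribution: $1724.00 × 0.096 = $165.50
Commuter benefit: $49.09
Pre-tax total = $165.50 + $49.09 = $214.59
Taxable wages = $1724.00 − $214.59 = $1509.41
Federal withholding: $1509.41 × 0.1224 = $184.75
Local income tax: $1509.41 × 0.025 = $37.74
Medicare: $1724.00 × 0.0231 = $39.82
Employee stock purchase plan: $1724.00 × 0.0214 = $36.89
Total deductions = $165.50 + $49.09 + $184.75 + $37.74 + $39.82 + $36.89 = $513.79
Net pay = $1724.00 − $513.79 = $1210.21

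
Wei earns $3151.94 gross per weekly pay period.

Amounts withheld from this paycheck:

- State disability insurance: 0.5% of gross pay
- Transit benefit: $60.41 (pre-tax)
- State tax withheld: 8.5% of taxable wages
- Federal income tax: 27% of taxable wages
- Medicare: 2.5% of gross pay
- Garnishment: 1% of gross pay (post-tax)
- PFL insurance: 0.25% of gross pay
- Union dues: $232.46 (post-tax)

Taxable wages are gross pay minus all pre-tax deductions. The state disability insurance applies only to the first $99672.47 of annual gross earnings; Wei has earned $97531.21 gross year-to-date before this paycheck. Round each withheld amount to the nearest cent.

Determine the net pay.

Transit benefit: $60.41
Taxable wages = $3151.94 − $60.41 = $3091.53
State tax withheld: $3091.53 × 0.085 = $262.78
Federal income tax: $3091.53 × 0.27 = $834.71
State disability insurance: only $99672.47 − $97531.21 = $2141.26 of this check is subject → $2141.26 × 0.005 = $10.71
Medicare: $3151.94 × 0.025 = $78.80
PFL insurance: $3151.94 × 0.0025 = $7.88
Union dues: $232.46
Garnishment: $3151.94 × 0.01 = $31.52
Total deductions = $60.41 + $262.78 + $834.71 + $10.71 + $78.80 + $7.88 + $232.46 + $31.52 = $1519.27
Net pay = $3151.94 − $1519.27 = $1632.67

$1632.67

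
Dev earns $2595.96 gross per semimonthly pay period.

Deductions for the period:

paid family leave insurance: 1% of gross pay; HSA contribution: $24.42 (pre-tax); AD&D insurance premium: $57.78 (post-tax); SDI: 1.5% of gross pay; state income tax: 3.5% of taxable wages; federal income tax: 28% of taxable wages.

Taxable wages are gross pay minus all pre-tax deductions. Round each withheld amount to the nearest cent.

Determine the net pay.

HSA contribution: $24.42
Taxable wages = $2595.96 − $24.42 = $2571.54
Federal income tax: $2571.54 × 0.28 = $720.03
State income tax: $2571.54 × 0.035 = $90.00
Paid family leave insurance: $2595.96 × 0.01 = $25.96
SDI: $2595.96 × 0.015 = $38.94
AD&D insurance premium: $57.78
Total deductions = $24.42 + $720.03 + $90.00 + $25.96 + $38.94 + $57.78 = $957.13
Net pay = $2595.96 − $957.13 = $1638.83

$1638.83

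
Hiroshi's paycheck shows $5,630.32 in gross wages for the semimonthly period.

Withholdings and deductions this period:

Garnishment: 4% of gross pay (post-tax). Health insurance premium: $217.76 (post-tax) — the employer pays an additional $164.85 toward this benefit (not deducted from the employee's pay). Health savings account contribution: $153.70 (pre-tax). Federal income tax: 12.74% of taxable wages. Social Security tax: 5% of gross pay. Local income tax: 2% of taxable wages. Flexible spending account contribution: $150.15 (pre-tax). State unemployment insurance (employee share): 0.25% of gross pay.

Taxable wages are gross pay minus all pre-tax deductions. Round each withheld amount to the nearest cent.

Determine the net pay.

$3,802.78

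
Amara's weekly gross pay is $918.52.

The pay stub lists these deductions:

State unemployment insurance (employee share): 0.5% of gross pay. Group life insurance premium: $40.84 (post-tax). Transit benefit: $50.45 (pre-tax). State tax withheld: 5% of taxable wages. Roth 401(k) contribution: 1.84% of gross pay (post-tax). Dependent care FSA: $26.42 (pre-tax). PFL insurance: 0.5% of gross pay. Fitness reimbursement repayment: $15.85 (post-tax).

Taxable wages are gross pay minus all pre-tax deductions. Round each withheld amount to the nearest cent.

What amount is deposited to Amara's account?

Transit benefit: $50.45
Dependent care FSA: $26.42
Pre-tax total = $50.45 + $26.42 = $76.87
Taxable wages = $918.52 − $76.87 = $841.65
State tax withheld: $841.65 × 0.05 = $42.08
State unemployment insurance (employee share): $918.52 × 0.005 = $4.59
PFL insurance: $918.52 × 0.005 = $4.59
Group life insurance premium: $40.84
Fitness reimbursement repayment: $15.85
Roth 401(k) contribution: $918.52 × 0.0184 = $16.90
Total deductions = $50.45 + $26.42 + $42.08 + $4.59 + $4.59 + $40.84 + $15.85 + $16.90 = $201.72
Net pay = $918.52 − $201.72 = $716.80

$716.80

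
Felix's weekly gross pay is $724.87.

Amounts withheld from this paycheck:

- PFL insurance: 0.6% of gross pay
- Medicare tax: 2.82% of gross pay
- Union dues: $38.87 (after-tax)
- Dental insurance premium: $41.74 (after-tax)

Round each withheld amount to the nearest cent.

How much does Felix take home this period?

PFL insurance: $724.87 × 0.006 = $4.35
Medicare tax: $724.87 × 0.0282 = $20.44
Union dues: $38.87
Dental insurance premium: $41.74
Total deductions = $4.35 + $20.44 + $38.87 + $41.74 = $105.40
Net pay = $724.87 − $105.40 = $619.47

$619.47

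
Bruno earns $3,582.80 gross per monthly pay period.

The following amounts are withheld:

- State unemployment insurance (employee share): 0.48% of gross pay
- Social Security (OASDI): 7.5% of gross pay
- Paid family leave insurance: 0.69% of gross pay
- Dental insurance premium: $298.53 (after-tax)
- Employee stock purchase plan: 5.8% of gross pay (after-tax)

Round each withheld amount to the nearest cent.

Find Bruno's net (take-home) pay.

$2,765.84

Paid family leave insurance: $3,582.80 × 0.0069 = $24.72
State unemployment insurance (employee share): $3,582.80 × 0.0048 = $17.20
Social Security (OASDI): $3,582.80 × 0.075 = $268.71
Dental insurance premium: $298.53
Employee stock purchase plan: $3,582.80 × 0.058 = $207.80
Total deductions = $24.72 + $17.20 + $268.71 + $298.53 + $207.80 = $816.96
Net pay = $3,582.80 − $816.96 = $2,765.84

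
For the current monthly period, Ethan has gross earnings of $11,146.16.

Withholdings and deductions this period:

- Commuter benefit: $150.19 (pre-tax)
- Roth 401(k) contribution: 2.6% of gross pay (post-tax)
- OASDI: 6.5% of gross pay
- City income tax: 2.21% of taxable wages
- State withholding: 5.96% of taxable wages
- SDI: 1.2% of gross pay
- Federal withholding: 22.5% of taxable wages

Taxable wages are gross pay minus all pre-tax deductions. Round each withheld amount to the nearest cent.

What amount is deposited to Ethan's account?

$6,475.46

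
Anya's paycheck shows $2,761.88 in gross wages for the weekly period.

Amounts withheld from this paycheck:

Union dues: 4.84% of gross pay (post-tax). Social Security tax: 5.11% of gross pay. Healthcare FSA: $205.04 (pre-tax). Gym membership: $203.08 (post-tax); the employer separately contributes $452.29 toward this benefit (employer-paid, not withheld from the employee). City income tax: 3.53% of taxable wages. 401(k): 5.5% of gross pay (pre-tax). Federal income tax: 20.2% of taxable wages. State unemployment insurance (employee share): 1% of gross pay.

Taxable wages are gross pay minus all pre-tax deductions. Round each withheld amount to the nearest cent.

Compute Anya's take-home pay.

$1,328.75

401(k): $2,761.88 × 0.055 = $151.90
Healthcare FSA: $205.04
Pre-tax total = $151.90 + $205.04 = $356.94
Taxable wages = $2,761.88 − $356.94 = $2,404.94
Federal income tax: $2,404.94 × 0.202 = $485.80
City income tax: $2,404.94 × 0.0353 = $84.89
Social Security tax: $2,761.88 × 0.0511 = $141.13
State unemployment insurance (employee share): $2,761.88 × 0.01 = $27.62
Union dues: $2,761.88 × 0.0484 = $133.67
Gym membership: $203.08
(Employer's $452.29 toward gym membership is not withheld from the employee.)
Total deductions = $151.90 + $205.04 + $485.80 + $84.89 + $141.13 + $27.62 + $133.67 + $203.08 = $1,433.13
Net pay = $2,761.88 − $1,433.13 = $1,328.75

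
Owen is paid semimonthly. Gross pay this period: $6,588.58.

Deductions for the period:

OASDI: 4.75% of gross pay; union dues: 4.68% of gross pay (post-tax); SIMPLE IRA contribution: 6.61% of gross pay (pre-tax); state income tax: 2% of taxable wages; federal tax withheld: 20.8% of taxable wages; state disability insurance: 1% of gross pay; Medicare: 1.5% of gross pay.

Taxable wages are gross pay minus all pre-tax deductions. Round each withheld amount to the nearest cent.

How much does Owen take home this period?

$3,964.14

SIMPLE IRA contribution: $6,588.58 × 0.0661 = $435.51
Taxable wages = $6,588.58 − $435.51 = $6,153.07
State income tax: $6,153.07 × 0.02 = $123.06
Federal tax withheld: $6,153.07 × 0.208 = $1,279.84
State disability insurance: $6,588.58 × 0.01 = $65.89
OASDI: $6,588.58 × 0.0475 = $312.96
Medicare: $6,588.58 × 0.015 = $98.83
Union dues: $6,588.58 × 0.0468 = $308.35
Total deductions = $435.51 + $123.06 + $1,279.84 + $65.89 + $312.96 + $98.83 + $308.35 = $2,624.44
Net pay = $6,588.58 − $2,624.44 = $3,964.14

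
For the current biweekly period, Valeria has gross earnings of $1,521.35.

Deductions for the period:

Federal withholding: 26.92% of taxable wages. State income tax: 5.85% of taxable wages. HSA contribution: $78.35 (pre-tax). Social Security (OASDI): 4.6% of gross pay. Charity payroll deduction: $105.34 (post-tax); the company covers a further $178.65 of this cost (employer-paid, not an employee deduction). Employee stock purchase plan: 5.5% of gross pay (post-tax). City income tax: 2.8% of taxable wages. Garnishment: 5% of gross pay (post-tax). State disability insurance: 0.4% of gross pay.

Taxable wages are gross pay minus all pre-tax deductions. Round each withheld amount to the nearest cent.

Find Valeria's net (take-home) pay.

HSA contribution: $78.35
Taxable wages = $1,521.35 − $78.35 = $1,443.00
City income tax: $1,443.00 × 0.028 = $40.40
State income tax: $1,443.00 × 0.0585 = $84.42
Federal withholding: $1,443.00 × 0.2692 = $388.46
State disability insurance: $1,521.35 × 0.004 = $6.09
Social Security (OASDI): $1,521.35 × 0.046 = $69.98
Employee stock purchase plan: $1,521.35 × 0.055 = $83.67
Garnishment: $1,521.35 × 0.05 = $76.07
Charity payroll deduction: $105.34
(Employer's $178.65 toward charity payroll deduction is not withheld from the employee.)
Total deductions = $78.35 + $40.40 + $84.42 + $388.46 + $6.09 + $69.98 + $83.67 + $76.07 + $105.34 = $932.78
Net pay = $1,521.35 − $932.78 = $588.57

$588.57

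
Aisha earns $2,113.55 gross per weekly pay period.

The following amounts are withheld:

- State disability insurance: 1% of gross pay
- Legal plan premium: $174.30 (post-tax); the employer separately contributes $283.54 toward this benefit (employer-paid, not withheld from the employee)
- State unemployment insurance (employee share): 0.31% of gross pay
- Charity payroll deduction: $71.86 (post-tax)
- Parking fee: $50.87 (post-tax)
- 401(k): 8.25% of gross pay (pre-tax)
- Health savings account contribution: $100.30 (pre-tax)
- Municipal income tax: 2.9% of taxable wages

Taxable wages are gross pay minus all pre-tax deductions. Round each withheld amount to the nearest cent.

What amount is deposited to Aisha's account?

Health savings account contribution: $100.30
401(k): $2,113.55 × 0.0825 = $174.37
Pre-tax total = $100.30 + $174.37 = $274.67
Taxable wages = $2,113.55 − $274.67 = $1,838.88
Municipal income tax: $1,838.88 × 0.029 = $53.33
State unemployment insurance (employee share): $2,113.55 × 0.0031 = $6.55
State disability insurance: $2,113.55 × 0.01 = $21.14
Charity payroll deduction: $71.86
Parking fee: $50.87
Legal plan premium: $174.30
(Employer's $283.54 toward legal plan premium is not withheld from the employee.)
Total deductions = $100.30 + $174.37 + $53.33 + $6.55 + $21.14 + $71.86 + $50.87 + $174.30 = $652.72
Net pay = $2,113.55 − $652.72 = $1,460.83

$1,460.83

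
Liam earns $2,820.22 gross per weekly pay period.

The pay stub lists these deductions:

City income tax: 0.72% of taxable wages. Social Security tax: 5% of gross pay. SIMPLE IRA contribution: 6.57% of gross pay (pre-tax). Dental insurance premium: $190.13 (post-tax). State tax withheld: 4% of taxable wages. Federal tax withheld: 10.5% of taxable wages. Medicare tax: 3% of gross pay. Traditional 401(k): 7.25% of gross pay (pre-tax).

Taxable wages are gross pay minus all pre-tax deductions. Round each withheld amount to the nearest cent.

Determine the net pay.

$1,644.79

SIMPLE IRA contribution: $2,820.22 × 0.0657 = $185.29
Traditional 401(k): $2,820.22 × 0.0725 = $204.47
Pre-tax total = $185.29 + $204.47 = $389.76
Taxable wages = $2,820.22 − $389.76 = $2,430.46
Federal tax withheld: $2,430.46 × 0.105 = $255.20
State tax withheld: $2,430.46 × 0.04 = $97.22
City income tax: $2,430.46 × 0.0072 = $17.50
Social Security tax: $2,820.22 × 0.05 = $141.01
Medicare tax: $2,820.22 × 0.03 = $84.61
Dental insurance premium: $190.13
Total deductions = $185.29 + $204.47 + $255.20 + $97.22 + $17.50 + $141.01 + $84.61 + $190.13 = $1,175.43
Net pay = $2,820.22 − $1,175.43 = $1,644.79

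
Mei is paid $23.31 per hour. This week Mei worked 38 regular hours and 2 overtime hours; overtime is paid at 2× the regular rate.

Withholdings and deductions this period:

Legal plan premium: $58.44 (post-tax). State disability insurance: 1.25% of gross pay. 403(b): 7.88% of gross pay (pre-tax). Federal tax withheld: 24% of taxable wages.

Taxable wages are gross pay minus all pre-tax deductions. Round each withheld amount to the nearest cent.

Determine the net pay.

Regular pay: 38 × $23.31 = $885.78
Overtime pay: 2 × $23.31 × 2 = $93.24
Gross pay = $885.78 + $93.24 = $979.02
403(b): $979.02 × 0.0788 = $77.15
Taxable wages = $979.02 − $77.15 = $901.87
Federal tax withheld: $901.87 × 0.24 = $216.45
State disability insurance: $979.02 × 0.0125 = $12.24
Legal plan premium: $58.44
Total deductions = $77.15 + $216.45 + $12.24 + $58.44 = $364.28
Net pay = $979.02 − $364.28 = $614.74

$614.74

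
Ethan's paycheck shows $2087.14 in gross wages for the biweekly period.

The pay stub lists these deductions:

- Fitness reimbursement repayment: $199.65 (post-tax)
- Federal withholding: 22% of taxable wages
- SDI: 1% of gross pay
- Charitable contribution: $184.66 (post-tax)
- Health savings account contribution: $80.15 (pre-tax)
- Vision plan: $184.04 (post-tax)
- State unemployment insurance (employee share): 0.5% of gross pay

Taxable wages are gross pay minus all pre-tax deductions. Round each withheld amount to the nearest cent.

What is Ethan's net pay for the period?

Health savings account contribution: $80.15
Taxable wages = $2087.14 − $80.15 = $2006.99
Federal withholding: $2006.99 × 0.22 = $441.54
State unemployment insurance (employee share): $2087.14 × 0.005 = $10.44
SDI: $2087.14 × 0.01 = $20.87
Charitable contribution: $184.66
Vision plan: $184.04
Fitness reimbursement repayment: $199.65
Total deductions = $80.15 + $441.54 + $10.44 + $20.87 + $184.66 + $184.04 + $199.65 = $1121.35
Net pay = $2087.14 − $1121.35 = $965.79

$965.79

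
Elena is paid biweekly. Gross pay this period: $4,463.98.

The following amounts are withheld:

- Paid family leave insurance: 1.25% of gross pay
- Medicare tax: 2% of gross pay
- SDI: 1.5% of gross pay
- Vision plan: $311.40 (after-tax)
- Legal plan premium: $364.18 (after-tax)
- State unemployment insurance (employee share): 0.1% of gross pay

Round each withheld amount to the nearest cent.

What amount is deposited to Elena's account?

$3,571.90

SDI: $4,463.98 × 0.015 = $66.96
Paid family leave insurance: $4,463.98 × 0.0125 = $55.80
Medicare tax: $4,463.98 × 0.02 = $89.28
State unemployment insurance (employee share): $4,463.98 × 0.001 = $4.46
Vision plan: $311.40
Legal plan premium: $364.18
Total deductions = $66.96 + $55.80 + $89.28 + $4.46 + $311.40 + $364.18 = $892.08
Net pay = $4,463.98 − $892.08 = $3,571.90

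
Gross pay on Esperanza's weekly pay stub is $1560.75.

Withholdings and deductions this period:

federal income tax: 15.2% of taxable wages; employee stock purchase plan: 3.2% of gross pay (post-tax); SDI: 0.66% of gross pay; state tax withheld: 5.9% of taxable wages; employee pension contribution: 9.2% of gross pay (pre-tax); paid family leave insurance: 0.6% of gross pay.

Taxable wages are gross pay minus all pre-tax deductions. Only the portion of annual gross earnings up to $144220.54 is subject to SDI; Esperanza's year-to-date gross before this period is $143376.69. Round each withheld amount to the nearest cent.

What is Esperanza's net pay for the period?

Employee pension contribution: $1560.75 × 0.092 = $143.59
Taxable wages = $1560.75 − $143.59 = $1417.16
State tax withheld: $1417.16 × 0.059 = $83.61
Federal income tax: $1417.16 × 0.152 = $215.41
SDI: only $144220.54 − $143376.69 = $843.85 of this check is subject → $843.85 × 0.0066 = $5.57
Paid family leave insurance: $1560.75 × 0.006 = $9.36
Employee stock purchase plan: $1560.75 × 0.032 = $49.94
Total deductions = $143.59 + $83.61 + $215.41 + $5.57 + $9.36 + $49.94 = $507.48
Net pay = $1560.75 − $507.48 = $1053.27

$1053.27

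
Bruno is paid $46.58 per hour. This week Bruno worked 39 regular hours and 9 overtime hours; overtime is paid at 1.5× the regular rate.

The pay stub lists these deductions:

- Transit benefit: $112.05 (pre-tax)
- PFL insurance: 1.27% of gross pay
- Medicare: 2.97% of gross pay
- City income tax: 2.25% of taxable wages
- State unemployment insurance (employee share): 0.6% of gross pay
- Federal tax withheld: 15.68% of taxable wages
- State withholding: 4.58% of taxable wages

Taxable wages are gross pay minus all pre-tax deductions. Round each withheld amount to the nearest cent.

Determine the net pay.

Regular pay: 39 × $46.58 = $1,816.62
Overtime pay: 9 × $46.58 × 1.5 = $628.83
Gross pay = $1,816.62 + $628.83 = $2,445.45
Transit benefit: $112.05
Taxable wages = $2,445.45 − $112.05 = $2,333.40
Federal tax withheld: $2,333.40 × 0.1568 = $365.88
City income tax: $2,333.40 × 0.0225 = $52.50
State withholding: $2,333.40 × 0.0458 = $106.87
Medicare: $2,445.45 × 0.0297 = $72.63
PFL insurance: $2,445.45 × 0.0127 = $31.06
State unemployment insurance (employee share): $2,445.45 × 0.006 = $14.67
Total deductions = $112.05 + $365.88 + $52.50 + $106.87 + $72.63 + $31.06 + $14.67 = $755.66
Net pay = $2,445.45 − $755.66 = $1,689.79

$1,689.79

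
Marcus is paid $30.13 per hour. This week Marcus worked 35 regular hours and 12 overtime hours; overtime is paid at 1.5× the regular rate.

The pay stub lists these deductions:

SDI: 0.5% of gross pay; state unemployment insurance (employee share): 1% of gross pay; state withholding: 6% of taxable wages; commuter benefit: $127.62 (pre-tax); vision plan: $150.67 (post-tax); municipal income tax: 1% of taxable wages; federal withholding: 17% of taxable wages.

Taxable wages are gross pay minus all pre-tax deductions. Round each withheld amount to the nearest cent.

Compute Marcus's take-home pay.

$942.02

Regular pay: 35 × $30.13 = $1,054.55
Overtime pay: 12 × $30.13 × 1.5 = $542.34
Gross pay = $1,054.55 + $542.34 = $1,596.89
Commuter benefit: $127.62
Taxable wages = $1,596.89 − $127.62 = $1,469.27
State withholding: $1,469.27 × 0.06 = $88.16
Municipal income tax: $1,469.27 × 0.01 = $14.69
Federal withholding: $1,469.27 × 0.17 = $249.78
State unemployment insurance (employee share): $1,596.89 × 0.01 = $15.97
SDI: $1,596.89 × 0.005 = $7.98
Vision plan: $150.67
Total deductions = $127.62 + $88.16 + $14.69 + $249.78 + $15.97 + $7.98 + $150.67 = $654.87
Net pay = $1,596.89 − $654.87 = $942.02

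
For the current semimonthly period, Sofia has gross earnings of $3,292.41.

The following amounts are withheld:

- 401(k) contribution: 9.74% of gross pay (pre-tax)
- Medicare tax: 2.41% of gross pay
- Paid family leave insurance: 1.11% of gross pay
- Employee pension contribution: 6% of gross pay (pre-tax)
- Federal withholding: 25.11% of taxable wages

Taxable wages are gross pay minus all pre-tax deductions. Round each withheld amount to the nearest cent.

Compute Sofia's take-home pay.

$1,961.69

401(k) contribution: $3,292.41 × 0.0974 = $320.68
Employee pension contribution: $3,292.41 × 0.06 = $197.54
Pre-tax total = $320.68 + $197.54 = $518.22
Taxable wages = $3,292.41 − $518.22 = $2,774.19
Federal withholding: $2,774.19 × 0.2511 = $696.60
Medicare tax: $3,292.41 × 0.0241 = $79.35
Paid family leave insurance: $3,292.41 × 0.0111 = $36.55
Total deductions = $320.68 + $197.54 + $696.60 + $79.35 + $36.55 = $1,330.72
Net pay = $3,292.41 − $1,330.72 = $1,961.69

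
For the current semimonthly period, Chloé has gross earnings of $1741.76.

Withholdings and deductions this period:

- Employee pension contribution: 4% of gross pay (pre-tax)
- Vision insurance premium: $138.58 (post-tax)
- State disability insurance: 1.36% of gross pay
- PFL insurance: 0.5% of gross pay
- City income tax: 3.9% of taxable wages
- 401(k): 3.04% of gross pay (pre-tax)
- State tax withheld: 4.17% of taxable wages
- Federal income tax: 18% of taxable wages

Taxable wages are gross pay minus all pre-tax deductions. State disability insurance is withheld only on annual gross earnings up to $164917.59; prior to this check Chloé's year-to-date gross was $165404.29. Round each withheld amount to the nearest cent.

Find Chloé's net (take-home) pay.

Employee pension contribution: $1741.76 × 0.04 = $69.67
401(k): $1741.76 × 0.0304 = $52.95
Pre-tax total = $69.67 + $52.95 = $122.62
Taxable wages = $1741.76 − $122.62 = $1619.14
Federal income tax: $1619.14 × 0.18 = $291.45
City income tax: $1619.14 × 0.039 = $63.15
State tax withheld: $1619.14 × 0.0417 = $67.52
PFL insurance: $1741.76 × 0.005 = $8.71
State disability insurance: annual cap $164917.59 already reached (YTD $165404.29), so $0.00
Vision insurance premium: $138.58
Total deductions = $69.67 + $52.95 + $291.45 + $63.15 + $67.52 + $8.71 + $0.00 + $138.58 = $692.03
Net pay = $1741.76 − $692.03 = $1049.73

$1049.73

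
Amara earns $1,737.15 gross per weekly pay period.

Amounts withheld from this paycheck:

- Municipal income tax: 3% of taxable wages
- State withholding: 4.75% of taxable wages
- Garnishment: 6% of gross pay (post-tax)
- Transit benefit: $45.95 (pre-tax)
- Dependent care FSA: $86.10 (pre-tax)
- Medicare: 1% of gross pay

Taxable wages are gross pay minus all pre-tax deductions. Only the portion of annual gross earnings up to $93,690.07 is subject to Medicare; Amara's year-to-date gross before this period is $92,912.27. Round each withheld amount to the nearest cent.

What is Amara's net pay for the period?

Transit benefit: $45.95
Dependent care FSA: $86.10
Pre-tax total = $45.95 + $86.10 = $132.05
Taxable wages = $1,737.15 − $132.05 = $1,605.10
State withholding: $1,605.10 × 0.0475 = $76.24
Municipal income tax: $1,605.10 × 0.03 = $48.15
Medicare: only $93,690.07 − $92,912.27 = $777.80 of this check is subject → $777.80 × 0.01 = $7.78
Garnishment: $1,737.15 × 0.06 = $104.23
Total deductions = $45.95 + $86.10 + $76.24 + $48.15 + $7.78 + $104.23 = $368.45
Net pay = $1,737.15 − $368.45 = $1,368.70

$1,368.70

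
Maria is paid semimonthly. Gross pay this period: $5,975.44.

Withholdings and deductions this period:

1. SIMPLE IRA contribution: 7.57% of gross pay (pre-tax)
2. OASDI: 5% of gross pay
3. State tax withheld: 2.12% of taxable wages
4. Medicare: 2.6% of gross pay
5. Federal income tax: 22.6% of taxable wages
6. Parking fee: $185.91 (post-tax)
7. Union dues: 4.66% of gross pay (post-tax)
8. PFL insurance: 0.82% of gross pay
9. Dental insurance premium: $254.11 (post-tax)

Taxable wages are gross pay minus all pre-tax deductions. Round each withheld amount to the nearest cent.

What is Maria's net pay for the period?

$2,936.18

SIMPLE IRA contribution: $5,975.44 × 0.0757 = $452.34
Taxable wages = $5,975.44 − $452.34 = $5,523.10
State tax withheld: $5,523.10 × 0.0212 = $117.09
Federal income tax: $5,523.10 × 0.226 = $1,248.22
OASDI: $5,975.44 × 0.05 = $298.77
Medicare: $5,975.44 × 0.026 = $155.36
PFL insurance: $5,975.44 × 0.0082 = $49.00
Union dues: $5,975.44 × 0.0466 = $278.46
Dental insurance premium: $254.11
Parking fee: $185.91
Total deductions = $452.34 + $117.09 + $1,248.22 + $298.77 + $155.36 + $49.00 + $278.46 + $254.11 + $185.91 = $3,039.26
Net pay = $5,975.44 − $3,039.26 = $2,936.18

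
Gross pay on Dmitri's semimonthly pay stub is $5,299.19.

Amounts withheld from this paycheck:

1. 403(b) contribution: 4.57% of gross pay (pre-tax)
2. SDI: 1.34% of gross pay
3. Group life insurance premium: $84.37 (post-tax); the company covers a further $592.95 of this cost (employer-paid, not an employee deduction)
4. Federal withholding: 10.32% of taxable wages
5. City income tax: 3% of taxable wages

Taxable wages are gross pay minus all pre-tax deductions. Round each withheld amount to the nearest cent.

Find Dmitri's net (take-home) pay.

403(b) contribution: $5,299.19 × 0.0457 = $242.17
Taxable wages = $5,299.19 − $242.17 = $5,057.02
City income tax: $5,057.02 × 0.03 = $151.71
Federal withholding: $5,057.02 × 0.1032 = $521.88
SDI: $5,299.19 × 0.0134 = $71.01
Group life insurance premium: $84.37
(Employer's $592.95 toward group life insurance premium is not withheld from the employee.)
Total deductions = $242.17 + $151.71 + $521.88 + $71.01 + $84.37 = $1,071.14
Net pay = $5,299.19 − $1,071.14 = $4,228.05

$4,228.05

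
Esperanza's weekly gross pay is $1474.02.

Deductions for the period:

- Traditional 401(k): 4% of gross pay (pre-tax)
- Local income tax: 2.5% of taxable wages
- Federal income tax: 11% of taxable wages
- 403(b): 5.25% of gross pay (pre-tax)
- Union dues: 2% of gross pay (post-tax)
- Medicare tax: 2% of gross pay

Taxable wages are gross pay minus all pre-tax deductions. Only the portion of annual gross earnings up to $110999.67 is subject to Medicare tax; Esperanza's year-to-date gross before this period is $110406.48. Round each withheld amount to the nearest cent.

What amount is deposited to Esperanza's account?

$1115.75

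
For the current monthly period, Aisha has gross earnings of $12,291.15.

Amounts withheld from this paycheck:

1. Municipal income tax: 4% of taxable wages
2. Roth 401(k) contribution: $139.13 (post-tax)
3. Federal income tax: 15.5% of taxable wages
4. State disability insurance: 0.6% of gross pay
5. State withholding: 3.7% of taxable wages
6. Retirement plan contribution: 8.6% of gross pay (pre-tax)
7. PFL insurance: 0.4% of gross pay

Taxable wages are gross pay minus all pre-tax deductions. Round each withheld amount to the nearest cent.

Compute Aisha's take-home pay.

$8,365.76

Retirement plan contribution: $12,291.15 × 0.086 = $1,057.04
Taxable wages = $12,291.15 − $1,057.04 = $11,234.11
State withholding: $11,234.11 × 0.037 = $415.66
Federal income tax: $11,234.11 × 0.155 = $1,741.29
Municipal income tax: $11,234.11 × 0.04 = $449.36
PFL insurance: $12,291.15 × 0.004 = $49.16
State disability insurance: $12,291.15 × 0.006 = $73.75
Roth 401(k) contribution: $139.13
Total deductions = $1,057.04 + $415.66 + $1,741.29 + $449.36 + $49.16 + $73.75 + $139.13 = $3,925.39
Net pay = $12,291.15 − $3,925.39 = $8,365.76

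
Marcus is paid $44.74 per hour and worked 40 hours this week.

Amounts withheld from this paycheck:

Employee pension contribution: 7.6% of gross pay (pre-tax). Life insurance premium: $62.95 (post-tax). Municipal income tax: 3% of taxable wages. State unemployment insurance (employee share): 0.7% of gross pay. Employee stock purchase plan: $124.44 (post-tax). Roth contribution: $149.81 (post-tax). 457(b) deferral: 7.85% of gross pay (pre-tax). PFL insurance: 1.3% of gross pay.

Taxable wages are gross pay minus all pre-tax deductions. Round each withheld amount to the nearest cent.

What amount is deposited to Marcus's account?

Gross pay: 40 × $44.74 = $1,789.60
457(b) deferral: $1,789.60 × 0.0785 = $140.48
Employee pension contribution: $1,789.60 × 0.076 = $136.01
Pre-tax total = $140.48 + $136.01 = $276.49
Taxable wages = $1,789.60 − $276.49 = $1,513.11
Municipal income tax: $1,513.11 × 0.03 = $45.39
State unemployment insurance (employee share): $1,789.60 × 0.007 = $12.53
PFL insurance: $1,789.60 × 0.013 = $23.26
Roth contribution: $149.81
Employee stock purchase plan: $124.44
Life insurance premium: $62.95
Total deductions = $140.48 + $136.01 + $45.39 + $12.53 + $23.26 + $149.81 + $124.44 + $62.95 = $694.87
Net pay = $1,789.60 − $694.87 = $1,094.73

$1,094.73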